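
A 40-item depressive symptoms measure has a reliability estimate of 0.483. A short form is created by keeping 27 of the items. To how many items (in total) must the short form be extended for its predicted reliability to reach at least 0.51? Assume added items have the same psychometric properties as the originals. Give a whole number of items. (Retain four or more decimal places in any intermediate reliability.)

45

First, r for the 27-item form: n = 27/40 = 0.6750, so r_27 = 0.6750·0.483/(1 + (0.6750 − 1)·0.483) = 0.3867
Then solve for n' with r_old = 0.3867, r_target = 0.51: n' = 0.51(1 − 0.3867)/[0.3867(1 − 0.51)] = 1.6507
Total items = 1.6507 × 27 = 44.57, rounded up to 45.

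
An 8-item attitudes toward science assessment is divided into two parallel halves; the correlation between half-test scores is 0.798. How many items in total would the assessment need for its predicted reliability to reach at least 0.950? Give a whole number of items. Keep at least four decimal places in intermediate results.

r_full = 2(0.798)/(1 + 0.798) = 0.8877
n = r_tgt(1 − r_full) / [r_full(1 − r_tgt)] = 0.950 × 0.1123 / (0.8877 × 0.050) ≈ 2.4036
Required items = 2.4036 × 8 = 19.23, so 20 items.

20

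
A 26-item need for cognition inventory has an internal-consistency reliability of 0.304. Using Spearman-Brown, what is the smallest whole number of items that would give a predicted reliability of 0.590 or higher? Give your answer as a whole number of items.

86

n = 0.590 × (1 − 0.304) / [ 0.304 × (1 − 0.590) ]
n = 0.410640 / 0.124640 ≈ 3.2946
Items needed = n × 26 = 3.2946 × 26 ≈ 85.66 → round up to 86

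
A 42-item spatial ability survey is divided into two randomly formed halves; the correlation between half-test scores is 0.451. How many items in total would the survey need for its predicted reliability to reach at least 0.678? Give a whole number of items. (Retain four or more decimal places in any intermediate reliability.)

r_full = 2(0.451)/(1 + 0.451) = 0.6216
Solve Spearman-Brown for n: n = 0.678(1 − 0.6216) / [0.6216(1 − 0.678)] = 1.2818
Required items = 1.2818 × 42 = 53.84, so 54 items.

54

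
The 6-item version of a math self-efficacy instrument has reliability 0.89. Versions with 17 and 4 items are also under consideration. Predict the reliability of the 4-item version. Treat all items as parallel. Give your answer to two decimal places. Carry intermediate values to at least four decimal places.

0.84

The 17-item form is not needed; work directly from the 6-item form with n = 4/6 = 0.6667.
r_{4} = n·r / (1 + (n − 1)·r) = 0.5934 / 0.7034 ≈ 0.8436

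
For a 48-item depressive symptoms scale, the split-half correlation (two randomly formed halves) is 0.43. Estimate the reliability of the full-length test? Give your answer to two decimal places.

0.60

r_full = 2r_hh / (1 + r_hh) = 2 × 0.43 / (1 + 0.43)
r_full = 0.8600 / 1.4300 ≈ 0.6014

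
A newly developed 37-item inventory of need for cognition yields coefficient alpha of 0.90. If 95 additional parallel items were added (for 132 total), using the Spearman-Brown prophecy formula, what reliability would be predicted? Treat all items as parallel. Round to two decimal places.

0.97

The new length is 132/37 = 3.5676 times the old.
r_new = 3.5676·0.90 / [1 + (3.5676 − 1)·0.90]
r_new = 3.2108 / 3.3108 ≈ 0.9698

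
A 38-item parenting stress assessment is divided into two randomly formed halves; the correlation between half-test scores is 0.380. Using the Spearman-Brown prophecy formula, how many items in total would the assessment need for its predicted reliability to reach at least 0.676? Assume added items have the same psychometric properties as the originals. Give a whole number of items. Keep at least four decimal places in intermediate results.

r_full = 2(0.380)/(1 + 0.380) = 0.5507
Solve Spearman-Brown for n: n = 0.676(1 − 0.5507) / [0.5507(1 − 0.676)] = 1.7022
Required items = 1.7022 × 38 = 64.68, so 65 items.

65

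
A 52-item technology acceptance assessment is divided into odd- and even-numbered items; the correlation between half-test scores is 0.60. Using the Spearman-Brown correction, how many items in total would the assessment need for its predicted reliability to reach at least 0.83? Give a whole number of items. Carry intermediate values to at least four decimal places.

85

Corrected full-test reliability: r_full = 2 × 0.60 / (1 + 0.60) ≈ 0.7500
Solve Spearman-Brown for n: n = 0.83(1 − 0.7500) / [0.7500(1 − 0.83)] = 1.6275
Items = 1.6275 × 52 ≈ 84.63 → 85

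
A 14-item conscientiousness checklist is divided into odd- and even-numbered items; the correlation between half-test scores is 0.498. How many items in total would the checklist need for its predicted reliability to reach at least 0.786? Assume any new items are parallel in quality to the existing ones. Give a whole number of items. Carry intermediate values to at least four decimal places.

26

r_full = 2(0.498)/(1 + 0.498) = 0.6649
n = r_tgt(1 − r_full) / [r_full(1 − r_tgt)] = 0.786 × 0.3351 / (0.6649 × 0.214) ≈ 1.8511
Required items = 1.8511 × 14 = 25.92, so 26 items.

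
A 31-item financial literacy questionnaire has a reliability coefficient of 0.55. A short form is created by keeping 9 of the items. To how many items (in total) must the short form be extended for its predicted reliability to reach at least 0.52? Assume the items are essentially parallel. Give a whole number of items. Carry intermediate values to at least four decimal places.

First, r for the 9-item form: n = 9/31 = 0.2903, so r_9 = 0.2903·0.55/(1 + (0.2903 − 1)·0.55) = 0.2619
Length factor from the short form to reach 0.52: n' = 0.52(1 − 0.2619) / [0.2619(1 − 0.52)] ≈ 3.0531
Total items = 3.0531 × 9 = 27.48, rounded up to 28.

28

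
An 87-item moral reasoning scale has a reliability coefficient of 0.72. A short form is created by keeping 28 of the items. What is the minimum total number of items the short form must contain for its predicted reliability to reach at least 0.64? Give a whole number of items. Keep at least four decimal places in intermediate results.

61

First, r for the 28-item form: n = 28/87 = 0.3218, so r_28 = 0.3218·0.72/(1 + (0.3218 − 1)·0.72) = 0.4528
Then solve for n' with r_old = 0.4528, r_target = 0.64: n' = 0.64(1 − 0.4528)/[0.4528(1 − 0.64)] = 2.1484
Items = 2.1484 × 28 ≈ 60.16 → 61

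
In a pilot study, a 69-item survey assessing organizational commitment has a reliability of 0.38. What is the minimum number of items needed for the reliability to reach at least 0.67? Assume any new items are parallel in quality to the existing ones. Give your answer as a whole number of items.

229

n = [0.67 × 0.62] / [0.38 × 0.33]
  = 0.4154 / 0.1254 = 3.3126
So the test needs 3.3126 × 69 ≈ 228.57 items; rounding up, 229.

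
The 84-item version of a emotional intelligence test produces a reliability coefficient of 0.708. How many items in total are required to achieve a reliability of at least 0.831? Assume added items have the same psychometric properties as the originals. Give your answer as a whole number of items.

171

Rearranging the Spearman-Brown formula for n,
n = r*(1 − r) / [ r (1 − r*) ]
n = 0.831 × (1 − 0.708) / [ 0.708 × (1 − 0.831) ]
  = 0.242652 / 0.119652 = 2.0280
2.0280 × 84 = 170.35 → 171 items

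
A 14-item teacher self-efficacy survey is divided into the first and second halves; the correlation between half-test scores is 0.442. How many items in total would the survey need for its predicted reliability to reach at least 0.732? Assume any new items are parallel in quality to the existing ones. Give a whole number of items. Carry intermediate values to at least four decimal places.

r_full = 2(0.442)/(1 + 0.442) = 0.6130
Solve Spearman-Brown for n: n = 0.732(1 − 0.6130) / [0.6130(1 − 0.732)] = 1.7244
Items = 1.7244 × 14 ≈ 24.14 → 25

25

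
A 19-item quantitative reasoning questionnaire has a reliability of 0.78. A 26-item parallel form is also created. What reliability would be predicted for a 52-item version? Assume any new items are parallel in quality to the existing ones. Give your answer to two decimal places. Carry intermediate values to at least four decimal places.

Only the ratio of lengths matters: n = 52/19 = 2.7368
r_{52} = n·r / (1 + (n − 1)·r) = 2.1347 / 2.3547 ≈ 0.9066

0.91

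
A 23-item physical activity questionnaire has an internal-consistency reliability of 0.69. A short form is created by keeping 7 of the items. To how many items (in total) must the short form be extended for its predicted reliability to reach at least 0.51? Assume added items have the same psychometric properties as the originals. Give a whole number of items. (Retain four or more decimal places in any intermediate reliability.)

Short-form reliability: n = 7/23 = 0.3043; r_7 = n·r/(1+(n−1)r) ≈ 0.4038
Then solve for n' with r_old = 0.4038, r_target = 0.51: n' = 0.51(1 − 0.4038)/[0.4038(1 − 0.51)] = 1.5367
Total items = 1.5367 × 7 = 10.76, rounded up to 11.

11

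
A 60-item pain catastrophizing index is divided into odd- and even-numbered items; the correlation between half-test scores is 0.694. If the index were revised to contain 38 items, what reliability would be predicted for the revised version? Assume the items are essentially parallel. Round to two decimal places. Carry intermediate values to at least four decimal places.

0.74

Spearman-Brown correction (n = 2): r_full = 2·0.694/(1 + 0.694) = 0.8194
Length factor from 60 to 38 items: n = 38/60 = 0.6333
r_new = n·r_full / (1 + (n − 1)·r_full) = 0.5189 / 0.6995 ≈ 0.7418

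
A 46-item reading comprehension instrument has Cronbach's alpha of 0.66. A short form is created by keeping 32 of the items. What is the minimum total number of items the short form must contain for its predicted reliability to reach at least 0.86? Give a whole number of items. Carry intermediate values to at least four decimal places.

146

First, r for the 32-item form: n = 32/46 = 0.6957, so r_32 = 0.6957·0.66/(1 + (0.6957 − 1)·0.66) = 0.5746
Length factor from the short form to reach 0.86: n' = 0.86(1 − 0.5746) / [0.5746(1 − 0.86)] ≈ 4.5478
Items = 4.5478 × 32 ≈ 145.53 → 146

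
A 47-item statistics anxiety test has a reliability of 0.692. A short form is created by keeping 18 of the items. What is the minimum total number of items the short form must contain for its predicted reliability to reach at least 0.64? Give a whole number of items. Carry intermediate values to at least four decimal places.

38

Short-form reliability: n = 18/47 = 0.3830; r_18 = n·r/(1+(n−1)r) ≈ 0.4625
Then solve for n' with r_old = 0.4625, r_target = 0.64: n' = 0.64(1 − 0.4625)/[0.4625(1 − 0.64)] = 2.0661
Total items = 2.0661 × 18 = 37.19, rounded up to 38.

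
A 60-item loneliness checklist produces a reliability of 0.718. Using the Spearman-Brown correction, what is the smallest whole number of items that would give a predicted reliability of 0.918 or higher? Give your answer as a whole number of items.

264

n = 0.918 × (1 − 0.718) / [ 0.718 × (1 − 0.918) ]
  = 0.258876 / 0.058876 = 4.3970
4.3970 × 60 = 263.82 → 264 items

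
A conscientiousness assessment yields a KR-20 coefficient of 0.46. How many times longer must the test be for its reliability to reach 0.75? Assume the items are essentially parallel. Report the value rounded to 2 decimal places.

3.52

n = [0.75 × 0.54] / [0.46 × 0.25]
n = 0.4050 / 0.1150 ≈ 3.5217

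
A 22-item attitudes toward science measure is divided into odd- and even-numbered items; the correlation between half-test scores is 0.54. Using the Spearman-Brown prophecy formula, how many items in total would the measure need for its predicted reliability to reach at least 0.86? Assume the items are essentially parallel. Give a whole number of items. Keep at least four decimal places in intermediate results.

58

Corrected full-test reliability: r_full = 2 × 0.54 / (1 + 0.54) ≈ 0.7013
n = r_tgt(1 − r_full) / [r_full(1 − r_tgt)] = 0.86 × 0.2987 / (0.7013 × 0.14) ≈ 2.6164
Items = 2.6164 × 22 ≈ 57.56 → 58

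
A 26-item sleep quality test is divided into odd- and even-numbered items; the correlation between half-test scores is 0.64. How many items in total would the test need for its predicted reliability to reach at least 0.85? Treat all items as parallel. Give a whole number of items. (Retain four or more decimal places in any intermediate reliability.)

42

Corrected full-test reliability: r_full = 2 × 0.64 / (1 + 0.64) ≈ 0.7805
n = r_tgt(1 − r_full) / [r_full(1 − r_tgt)] = 0.85 × 0.2195 / (0.7805 × 0.15) ≈ 1.5936
Items = 1.5936 × 26 ≈ 41.43 → 42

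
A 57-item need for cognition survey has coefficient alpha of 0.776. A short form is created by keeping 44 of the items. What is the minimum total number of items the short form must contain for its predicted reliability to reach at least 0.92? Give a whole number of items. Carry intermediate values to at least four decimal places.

First, r for the 44-item form: n = 44/57 = 0.7719, so r_44 = 0.7719·0.776/(1 + (0.7719 − 1)·0.776) = 0.7278
Length factor from the short form to reach 0.92: n' = 0.92(1 − 0.7278) / [0.7278(1 − 0.92)] ≈ 4.3010
Total items = 4.3010 × 44 = 189.24, rounded up to 190.

190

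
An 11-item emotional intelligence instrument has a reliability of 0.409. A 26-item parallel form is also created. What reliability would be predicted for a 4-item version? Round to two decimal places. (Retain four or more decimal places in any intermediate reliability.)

0.20

Only the ratio of lengths matters: n = 4/11 = 0.3636
r_{4} = n·r / (1 + (n − 1)·r) = 0.1487 / 0.7397 ≈ 0.2010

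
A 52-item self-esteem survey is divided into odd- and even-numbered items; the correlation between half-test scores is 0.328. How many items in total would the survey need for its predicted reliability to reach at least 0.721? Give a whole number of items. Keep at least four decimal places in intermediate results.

r_full = 2(0.328)/(1 + 0.328) = 0.4940
n = r_tgt(1 − r_full) / [r_full(1 − r_tgt)] = 0.721 × 0.5060 / (0.4940 × 0.279) ≈ 2.6470
Items = 2.6470 × 52 ≈ 137.64 → 138

138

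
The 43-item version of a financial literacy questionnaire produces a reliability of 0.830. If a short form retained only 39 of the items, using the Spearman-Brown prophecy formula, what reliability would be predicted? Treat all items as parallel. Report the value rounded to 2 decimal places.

0.82

Length ratio n = 39/43 = 0.907
r_new = (0.907 × 0.830) / (1 + (0.907 − 1) × 0.830)
r_new = 0.7528 / 0.9228 ≈ 0.8158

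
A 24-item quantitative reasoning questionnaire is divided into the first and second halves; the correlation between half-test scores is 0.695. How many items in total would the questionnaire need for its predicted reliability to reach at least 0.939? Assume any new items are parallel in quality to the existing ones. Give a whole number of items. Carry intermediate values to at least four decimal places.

82

r_full = 2(0.695)/(1 + 0.695) = 0.8201
n = r_tgt(1 − r_full) / [r_full(1 − r_tgt)] = 0.939 × 0.1799 / (0.8201 × 0.061) ≈ 3.3768
Items = 3.3768 × 24 ≈ 81.04 → 82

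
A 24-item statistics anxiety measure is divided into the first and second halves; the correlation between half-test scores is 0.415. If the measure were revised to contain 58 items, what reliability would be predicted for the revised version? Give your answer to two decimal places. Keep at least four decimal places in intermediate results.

0.77

Full-test reliability from the split-half r: r_full = 2(0.415)/(1 + 0.415) = 0.5866
Then adjust to 58 items: n = 58/24 = 2.4167
r_new = n·r_full / (1 + (n − 1)·r_full) = 1.4176 / 1.8310 ≈ 0.7742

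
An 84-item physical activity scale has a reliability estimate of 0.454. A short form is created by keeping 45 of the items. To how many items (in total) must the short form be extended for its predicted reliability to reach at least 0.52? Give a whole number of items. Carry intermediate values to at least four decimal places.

110

Short-form reliability: n = 45/84 = 0.5357; r_45 = n·r/(1+(n−1)r) ≈ 0.3082
Length factor from the short form to reach 0.52: n' = 0.52(1 − 0.3082) / [0.3082(1 − 0.52)] ≈ 2.4317
Total items = 2.4317 × 45 = 109.43, rounded up to 110.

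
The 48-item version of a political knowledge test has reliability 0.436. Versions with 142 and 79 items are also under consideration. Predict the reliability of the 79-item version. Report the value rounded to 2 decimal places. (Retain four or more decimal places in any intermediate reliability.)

Only the ratio of lengths matters: n = 79/48 = 1.6458
r_{79} = n·r / (1 + (n − 1)·r) = 0.7176 / 1.2816 ≈ 0.5599

0.56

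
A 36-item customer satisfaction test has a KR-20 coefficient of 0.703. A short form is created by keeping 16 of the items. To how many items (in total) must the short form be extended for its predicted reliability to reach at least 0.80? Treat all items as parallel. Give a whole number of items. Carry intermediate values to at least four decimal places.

Short-form reliability: n = 16/36 = 0.4444; r_16 = n·r/(1+(n−1)r) ≈ 0.5126
Then solve for n' with r_old = 0.5126, r_target = 0.80: n' = 0.80(1 − 0.5126)/[0.5126(1 − 0.80)] = 3.8034
Total items = 3.8034 × 16 = 60.85, rounded up to 61.

61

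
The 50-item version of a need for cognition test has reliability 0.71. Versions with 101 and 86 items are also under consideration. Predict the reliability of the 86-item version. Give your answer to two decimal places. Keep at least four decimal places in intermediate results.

0.81

The 101-item form is not needed; work directly from the 50-item form with n = 86/50 = 1.7200.
r_{86} = n·r / (1 + (n − 1)·r) = 1.2212 / 1.5112 ≈ 0.8081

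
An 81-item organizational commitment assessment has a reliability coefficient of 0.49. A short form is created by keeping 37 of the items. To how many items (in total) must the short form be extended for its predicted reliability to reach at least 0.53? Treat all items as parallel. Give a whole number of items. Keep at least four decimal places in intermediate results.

First, r for the 37-item form: n = 37/81 = 0.4568, so r_37 = 0.4568·0.49/(1 + (0.4568 − 1)·0.49) = 0.3050
Then solve for n' with r_old = 0.3050, r_target = 0.53: n' = 0.53(1 − 0.3050)/[0.3050(1 − 0.53)] = 2.5696
Total items = 2.5696 × 37 = 95.08, rounded up to 96.

96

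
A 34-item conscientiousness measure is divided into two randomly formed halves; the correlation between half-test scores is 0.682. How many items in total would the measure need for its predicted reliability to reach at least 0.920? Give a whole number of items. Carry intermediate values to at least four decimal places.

92

r_full = 2(0.682)/(1 + 0.682) = 0.8109
Solve Spearman-Brown for n: n = 0.920(1 − 0.8109) / [0.8109(1 − 0.920)] = 2.6818
Required items = 2.6818 × 34 = 91.18, so 92 items.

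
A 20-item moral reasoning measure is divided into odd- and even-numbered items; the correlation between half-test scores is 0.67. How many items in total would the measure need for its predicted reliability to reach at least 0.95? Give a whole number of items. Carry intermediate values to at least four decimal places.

r_full = 2(0.67)/(1 + 0.67) = 0.8024
Solve Spearman-Brown for n: n = 0.95(1 − 0.8024) / [0.8024(1 − 0.95)] = 4.6790
Items = 4.6790 × 20 ≈ 93.58 → 94

94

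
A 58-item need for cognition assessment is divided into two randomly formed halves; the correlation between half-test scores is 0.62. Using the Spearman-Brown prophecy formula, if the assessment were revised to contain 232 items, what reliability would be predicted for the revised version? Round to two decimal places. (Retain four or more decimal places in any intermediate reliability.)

First correct the split-half correlation to full-test reliability: r_full = 2 × 0.62 / (1 + 0.62) ≈ 0.7654
Then adjust to 232 items: n = 232/58 = 4.0000
r_new = n·r_full / (1 + (n − 1)·r_full) = 3.0616 / 3.2962 ≈ 0.9288

0.93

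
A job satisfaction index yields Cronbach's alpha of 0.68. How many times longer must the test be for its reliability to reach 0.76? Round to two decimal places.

Rearranging the Spearman-Brown formula for n,
n = r_target (1 − r_old) / [ r_old (1 − r_target) ]
n = [0.76 × 0.32] / [0.68 × 0.24]
n = 0.2432 / 0.1632 ≈ 1.4902

1.49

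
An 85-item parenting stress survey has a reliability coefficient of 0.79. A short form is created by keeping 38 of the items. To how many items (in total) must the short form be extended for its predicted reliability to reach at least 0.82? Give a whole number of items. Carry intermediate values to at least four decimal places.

Short-form reliability: n = 38/85 = 0.4471; r_38 = n·r/(1+(n−1)r) ≈ 0.6271
Then solve for n' with r_old = 0.6271, r_target = 0.82: n' = 0.82(1 − 0.6271)/[0.6271(1 − 0.82)] = 2.7089
Total items = 2.7089 × 38 = 102.94, rounded up to 103.

103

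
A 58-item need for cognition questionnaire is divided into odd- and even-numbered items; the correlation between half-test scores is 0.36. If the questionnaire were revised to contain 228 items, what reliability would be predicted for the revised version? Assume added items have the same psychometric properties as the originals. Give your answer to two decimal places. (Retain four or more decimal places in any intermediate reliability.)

0.82

Spearman-Brown correction (n = 2): r_full = 2·0.36/(1 + 0.36) = 0.5294
Then adjust to 228 items: n = 228/58 = 3.9310
r_new = n·r_full / (1 + (n − 1)·r_full) = 2.0811 / 2.5517 ≈ 0.8156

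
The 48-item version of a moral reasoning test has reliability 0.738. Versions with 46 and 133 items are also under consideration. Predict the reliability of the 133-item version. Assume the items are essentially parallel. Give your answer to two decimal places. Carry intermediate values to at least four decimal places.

0.89

The 46-item form is not needed; work directly from the 48-item form with n = 133/48 = 2.7708.
r_{133} = n·r / (1 + (n − 1)·r) = 2.0449 / 2.3069 ≈ 0.8864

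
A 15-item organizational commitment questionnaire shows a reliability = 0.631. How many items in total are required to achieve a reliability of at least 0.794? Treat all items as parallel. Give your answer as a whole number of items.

Invert Spearman-Brown to solve for n:
n = r*(1 − r) / [ r (1 − r*) ]
n = [0.794 × 0.369] / [0.631 × 0.206]
  = 0.292986 / 0.129986 = 2.2540
Items needed = n × 15 = 2.2540 × 15 ≈ 33.81 → round up to 34

34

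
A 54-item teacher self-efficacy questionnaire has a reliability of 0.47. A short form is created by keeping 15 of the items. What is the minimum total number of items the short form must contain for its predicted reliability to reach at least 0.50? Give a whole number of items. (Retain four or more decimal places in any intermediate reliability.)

First, r for the 15-item form: n = 15/54 = 0.2778, so r_15 = 0.2778·0.47/(1 + (0.2778 − 1)·0.47) = 0.1977
Length factor from the short form to reach 0.50: n' = 0.50(1 − 0.1977) / [0.1977(1 − 0.50)] ≈ 4.0582
Items = 4.0582 × 15 ≈ 60.87 → 61

61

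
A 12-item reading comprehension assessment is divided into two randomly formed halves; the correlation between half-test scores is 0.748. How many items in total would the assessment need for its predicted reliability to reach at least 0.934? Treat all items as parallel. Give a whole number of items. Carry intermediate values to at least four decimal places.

Corrected full-test reliability: r_full = 2 × 0.748 / (1 + 0.748) ≈ 0.8558
n = r_tgt(1 − r_full) / [r_full(1 − r_tgt)] = 0.934 × 0.1442 / (0.8558 × 0.066) ≈ 2.3845
Items = 2.3845 × 12 ≈ 28.61 → 29

29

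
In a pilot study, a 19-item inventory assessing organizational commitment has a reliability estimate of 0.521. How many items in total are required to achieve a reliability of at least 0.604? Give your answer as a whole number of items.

27

Invert Spearman-Brown to solve for n:
n = r_target (1 − r_old) / [ r_old (1 − r_target) ]
n = 0.604(1 − 0.521) / [0.521(1 − 0.604)]
n = 0.289316 / 0.206316 ≈ 1.4023
Items needed = n × 19 = 1.4023 × 19 ≈ 26.64 → round up to 27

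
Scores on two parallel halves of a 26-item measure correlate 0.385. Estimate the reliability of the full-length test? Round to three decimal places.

0.556

Apply the Spearman-Brown correction with n = 2:
r_full = 2(0.385) / (1 + 0.385)
r_full = 0.7700 / 1.3850 ≈ 0.5560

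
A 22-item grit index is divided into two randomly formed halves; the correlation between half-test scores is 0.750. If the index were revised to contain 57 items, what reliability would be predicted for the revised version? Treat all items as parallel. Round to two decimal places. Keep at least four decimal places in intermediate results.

First correct the split-half correlation to full-test reliability: r_full = 2 × 0.750 / (1 + 0.750) ≈ 0.8571
Then adjust to 57 items: n = 57/22 = 2.5909
r_new = n·r_full / (1 + (n − 1)·r_full) = 2.2207 / 2.3636 ≈ 0.9395

0.94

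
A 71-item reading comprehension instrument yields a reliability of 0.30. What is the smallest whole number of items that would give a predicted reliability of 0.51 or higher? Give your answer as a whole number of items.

173

Spearman-Brown solved for the length factor n:
n = r_target (1 − r_old) / [ r_old (1 − r_target) ]
n = [0.51 × 0.70] / [0.30 × 0.49]
  = 0.3570 / 0.1470 = 2.4286
Items needed = n × 71 = 2.4286 × 71 ≈ 172.43 → round up to 173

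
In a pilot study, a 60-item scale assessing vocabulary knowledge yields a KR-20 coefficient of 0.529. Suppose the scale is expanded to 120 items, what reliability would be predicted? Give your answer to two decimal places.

Length ratio n = 120/60 = 2
Apply the Spearman-Brown prophecy formula, r' = nr / [1 + (n − 1)r]:
r_new = (2 × 0.529) / (1 + (2 − 1) × 0.529)
r_new = 1.0580 / 1.5290 ≈ 0.6920

0.69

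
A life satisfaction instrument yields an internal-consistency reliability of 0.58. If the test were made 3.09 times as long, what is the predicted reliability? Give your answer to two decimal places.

0.81

Spearman-Brown: r_new = n·r / (1 + (n − 1)·r)
r_new = 3.09·0.58 / [1 + (3.09 − 1)·0.58]
r_new = 1.7922 / 2.2122 ≈ 0.8101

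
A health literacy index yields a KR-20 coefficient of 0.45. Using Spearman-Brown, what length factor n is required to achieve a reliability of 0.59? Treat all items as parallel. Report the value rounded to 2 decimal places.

1.76

Invert Spearman-Brown to solve for n:
n = r_target (1 − r_old) / [ r_old (1 − r_target) ]
n = 0.59(1 − 0.45) / [0.45(1 − 0.59)]
  = 0.3245 / 0.1845 = 1.7588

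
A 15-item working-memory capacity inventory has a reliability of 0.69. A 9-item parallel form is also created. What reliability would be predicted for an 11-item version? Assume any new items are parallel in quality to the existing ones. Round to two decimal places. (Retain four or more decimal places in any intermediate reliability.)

The 9-item form is not needed; work directly from the 15-item form with n = 11/15 = 0.7333.
r_{11} = n·r / (1 + (n − 1)·r) = 0.5060 / 0.8160 ≈ 0.6201

0.62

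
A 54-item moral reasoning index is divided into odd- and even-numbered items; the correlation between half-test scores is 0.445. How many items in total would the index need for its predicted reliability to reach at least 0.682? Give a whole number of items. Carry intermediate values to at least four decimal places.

r_full = 2(0.445)/(1 + 0.445) = 0.6159
Solve Spearman-Brown for n: n = 0.682(1 − 0.6159) / [0.6159(1 − 0.682)] = 1.3375
Items = 1.3375 × 54 ≈ 72.22 → 73

73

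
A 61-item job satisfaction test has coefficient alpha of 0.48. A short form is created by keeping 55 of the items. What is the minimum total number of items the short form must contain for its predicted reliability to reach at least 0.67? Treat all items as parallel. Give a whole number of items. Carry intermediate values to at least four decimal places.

135

Short-form reliability: n = 55/61 = 0.9016; r_55 = n·r/(1+(n−1)r) ≈ 0.4542
Then solve for n' with r_old = 0.4542, r_target = 0.67: n' = 0.67(1 − 0.4542)/[0.4542(1 − 0.67)] = 2.4398
Items = 2.4398 × 55 ≈ 134.19 → 135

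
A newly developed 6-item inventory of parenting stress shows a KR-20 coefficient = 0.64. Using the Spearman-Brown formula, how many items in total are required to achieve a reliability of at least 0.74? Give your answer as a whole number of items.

10

Invert Spearman-Brown to solve for n:
n = r*(1 − r) / [ r (1 − r*) ]
n = [0.74 × 0.36] / [0.64 × 0.26]
  = 0.2664 / 0.1664 = 1.6010
Items needed = n × 6 = 1.6010 × 6 ≈ 9.61 → round up to 10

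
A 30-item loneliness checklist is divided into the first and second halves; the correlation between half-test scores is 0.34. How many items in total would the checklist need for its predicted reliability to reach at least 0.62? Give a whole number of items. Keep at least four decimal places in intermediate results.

r_full = 2(0.34)/(1 + 0.34) = 0.5075
Solve Spearman-Brown for n: n = 0.62(1 − 0.5075) / [0.5075(1 − 0.62)] = 1.5834
Required items = 1.5834 × 30 = 47.50, so 48 items.

48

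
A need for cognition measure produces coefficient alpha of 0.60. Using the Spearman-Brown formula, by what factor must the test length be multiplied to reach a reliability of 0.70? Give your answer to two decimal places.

1.56

Invert Spearman-Brown to solve for n:
n = r_target (1 − r_old) / [ r_old (1 − r_target) ]
n = 0.70(1 − 0.60) / [0.60(1 − 0.70)]
n = 0.2800 / 0.1800 ≈ 1.5556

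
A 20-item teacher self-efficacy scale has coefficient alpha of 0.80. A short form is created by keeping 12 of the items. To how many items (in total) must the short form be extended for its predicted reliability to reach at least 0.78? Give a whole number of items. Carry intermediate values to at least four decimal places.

18

First, r for the 12-item form: n = 12/20 = 0.6000, so r_12 = 0.6000·0.80/(1 + (0.6000 − 1)·0.80) = 0.7059
Length factor from the short form to reach 0.78: n' = 0.78(1 − 0.7059) / [0.7059(1 − 0.78)] ≈ 1.4771
Total items = 1.4771 × 12 = 17.73, rounded up to 18.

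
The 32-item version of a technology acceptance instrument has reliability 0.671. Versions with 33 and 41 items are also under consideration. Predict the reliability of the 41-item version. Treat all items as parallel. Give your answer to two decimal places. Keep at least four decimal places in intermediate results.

0.72

Only the ratio of lengths matters: n = 41/32 = 1.2812
r_{41} = n·r / (1 + (n − 1)·r) = 0.8597 / 1.1887 ≈ 0.7232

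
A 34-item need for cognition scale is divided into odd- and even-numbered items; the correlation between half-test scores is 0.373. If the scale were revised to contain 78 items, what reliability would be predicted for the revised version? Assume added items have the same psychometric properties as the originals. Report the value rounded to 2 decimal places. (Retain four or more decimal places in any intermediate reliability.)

First correct the split-half correlation to full-test reliability: r_full = 2 × 0.373 / (1 + 0.373) ≈ 0.5433
Length factor from 34 to 78 items: n = 78/34 = 2.2941
r_new = n·r_full / (1 + (n − 1)·r_full) = 1.2464 / 1.7031 ≈ 0.7318

0.73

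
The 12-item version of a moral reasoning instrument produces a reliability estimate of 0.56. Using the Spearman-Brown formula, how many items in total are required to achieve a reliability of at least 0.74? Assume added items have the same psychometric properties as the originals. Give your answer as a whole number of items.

Invert Spearman-Brown to solve for n:
n = r_target (1 − r_old) / [ r_old (1 − r_target) ]
n = 0.74(1 − 0.56) / [0.56(1 − 0.74)]
  = 0.3256 / 0.1456 = 2.2363
Items needed = n × 12 = 2.2363 × 12 ≈ 26.84 → round up to 27

27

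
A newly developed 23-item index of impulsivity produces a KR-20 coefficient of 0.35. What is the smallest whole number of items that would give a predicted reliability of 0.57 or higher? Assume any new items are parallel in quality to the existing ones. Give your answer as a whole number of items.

n = 0.57 × (1 − 0.35) / [ 0.35 × (1 − 0.57) ]
  = 0.3705 / 0.1505 = 2.4618
Items needed = n × 23 = 2.4618 × 23 ≈ 56.62 → round up to 57

57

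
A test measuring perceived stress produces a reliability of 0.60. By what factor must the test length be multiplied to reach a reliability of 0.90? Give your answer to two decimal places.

6.00

Spearman-Brown solved for the length factor n:
n = r_target (1 − r_old) / [ r_old (1 − r_target) ]
n = [0.90 × 0.40] / [0.60 × 0.10]
  = 0.3600 / 0.0600 = 6.0000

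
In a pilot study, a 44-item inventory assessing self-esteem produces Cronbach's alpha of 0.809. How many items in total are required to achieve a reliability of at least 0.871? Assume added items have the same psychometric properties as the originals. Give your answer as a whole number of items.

n = 0.871 × (1 − 0.809) / [ 0.809 × (1 − 0.871) ]
n = 0.166361 / 0.104361 ≈ 1.5941
So the test needs 1.5941 × 44 ≈ 70.14 items; rounding up, 71.

71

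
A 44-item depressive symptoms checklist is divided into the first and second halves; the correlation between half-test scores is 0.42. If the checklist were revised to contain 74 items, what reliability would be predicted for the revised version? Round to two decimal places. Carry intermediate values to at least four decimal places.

0.71

Spearman-Brown correction (n = 2): r_full = 2·0.42/(1 + 0.42) = 0.5915
Length factor from 44 to 74 items: n = 74/44 = 1.6818
r_new = n·r_full / (1 + (n − 1)·r_full) = 0.9948 / 1.4033 ≈ 0.7089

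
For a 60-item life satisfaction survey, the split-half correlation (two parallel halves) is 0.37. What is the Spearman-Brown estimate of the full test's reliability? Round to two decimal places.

0.54

Each half is half the length of the full test, so the full test is n = 2 times a half.
r_full = 2r_hh / (1 + r_hh) = 2 × 0.37 / (1 + 0.37)
       = 0.7400 / 1.3700 = 0.5401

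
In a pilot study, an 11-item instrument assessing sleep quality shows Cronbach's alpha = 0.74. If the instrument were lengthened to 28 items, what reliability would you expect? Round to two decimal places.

0.88

The new length is 28/11 = 2.5455 times the old.
By Spearman-Brown, r_new = n r / (1 + (n − 1) r).
r_new = 2.5455·0.74 / [1 + (2.5455 − 1)·0.74]
r_new = 1.8837 / 2.1437 ≈ 0.8787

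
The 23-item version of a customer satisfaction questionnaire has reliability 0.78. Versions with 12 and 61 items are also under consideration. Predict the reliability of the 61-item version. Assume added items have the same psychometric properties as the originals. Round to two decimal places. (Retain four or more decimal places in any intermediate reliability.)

The 12-item form is not needed; work directly from the 23-item form with n = 61/23 = 2.6522.
r_{61} = n·r / (1 + (n − 1)·r) = 2.0687 / 2.2887 ≈ 0.9039

0.90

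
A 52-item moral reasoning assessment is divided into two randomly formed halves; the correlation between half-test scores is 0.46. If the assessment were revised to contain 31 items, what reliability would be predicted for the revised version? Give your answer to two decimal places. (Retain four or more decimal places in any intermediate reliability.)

Full-test reliability from the split-half r: r_full = 2(0.46)/(1 + 0.46) = 0.6301
Then adjust to 31 items: n = 31/52 = 0.5962
r_new = n·r_full / (1 + (n − 1)·r_full) = 0.3757 / 0.7456 ≈ 0.5039

0.50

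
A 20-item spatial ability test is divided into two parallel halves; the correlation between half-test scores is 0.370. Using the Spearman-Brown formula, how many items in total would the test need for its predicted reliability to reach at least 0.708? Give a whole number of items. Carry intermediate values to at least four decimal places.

42

Corrected full-test reliability: r_full = 2 × 0.370 / (1 + 0.370) ≈ 0.5401
Solve Spearman-Brown for n: n = 0.708(1 − 0.5401) / [0.5401(1 − 0.708)] = 2.0646
Required items = 2.0646 × 20 = 41.29, so 42 items.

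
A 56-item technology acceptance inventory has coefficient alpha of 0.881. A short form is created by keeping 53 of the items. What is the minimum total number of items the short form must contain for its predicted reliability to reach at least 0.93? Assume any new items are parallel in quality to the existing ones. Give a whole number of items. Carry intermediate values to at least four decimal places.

Short-form reliability: n = 53/56 = 0.9464; r_53 = n·r/(1+(n−1)r) ≈ 0.8751
Length factor from the short form to reach 0.93: n' = 0.93(1 − 0.8751) / [0.8751(1 − 0.93)] ≈ 1.8962
Total items = 1.8962 × 53 = 100.50, rounded up to 101.

101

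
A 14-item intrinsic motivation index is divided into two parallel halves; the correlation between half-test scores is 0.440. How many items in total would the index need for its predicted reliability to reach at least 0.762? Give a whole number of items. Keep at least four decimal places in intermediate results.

29

r_full = 2(0.440)/(1 + 0.440) = 0.6111
n = r_tgt(1 − r_full) / [r_full(1 − r_tgt)] = 0.762 × 0.3889 / (0.6111 × 0.238) ≈ 2.0375
Items = 2.0375 × 14 ≈ 28.53 → 29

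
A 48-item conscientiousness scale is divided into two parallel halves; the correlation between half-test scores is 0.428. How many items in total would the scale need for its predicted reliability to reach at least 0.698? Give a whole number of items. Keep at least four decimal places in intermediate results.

Corrected full-test reliability: r_full = 2 × 0.428 / (1 + 0.428) ≈ 0.5994
Solve Spearman-Brown for n: n = 0.698(1 − 0.5994) / [0.5994(1 − 0.698)] = 1.5447
Required items = 1.5447 × 48 = 74.15, so 75 items.

75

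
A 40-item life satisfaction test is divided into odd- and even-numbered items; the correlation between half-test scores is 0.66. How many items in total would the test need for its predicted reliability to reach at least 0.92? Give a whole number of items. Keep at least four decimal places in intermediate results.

119

Corrected full-test reliability: r_full = 2 × 0.66 / (1 + 0.66) ≈ 0.7952
n = r_tgt(1 − r_full) / [r_full(1 − r_tgt)] = 0.92 × 0.2048 / (0.7952 × 0.08) ≈ 2.9618
Required items = 2.9618 × 40 = 118.47, so 119 items.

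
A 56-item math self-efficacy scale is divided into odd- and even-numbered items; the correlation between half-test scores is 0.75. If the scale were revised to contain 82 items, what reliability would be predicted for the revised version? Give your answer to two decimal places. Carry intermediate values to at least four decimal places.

Full-test reliability from the split-half r: r_full = 2(0.75)/(1 + 0.75) = 0.8571
Then adjust to 82 items: n = 82/56 = 1.4643
r_new = n·r_full / (1 + (n − 1)·r_full) = 1.2551 / 1.3980 ≈ 0.8978

0.90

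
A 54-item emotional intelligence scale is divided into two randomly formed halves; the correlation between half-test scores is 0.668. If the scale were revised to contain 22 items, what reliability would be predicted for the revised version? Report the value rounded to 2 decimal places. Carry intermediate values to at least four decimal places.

Full-test reliability from the split-half r: r_full = 2(0.668)/(1 + 0.668) = 0.8010
Then adjust to 22 items: n = 22/54 = 0.4074
r_new = n·r_full / (1 + (n − 1)·r_full) = 0.3263 / 0.5253 ≈ 0.6212

0.62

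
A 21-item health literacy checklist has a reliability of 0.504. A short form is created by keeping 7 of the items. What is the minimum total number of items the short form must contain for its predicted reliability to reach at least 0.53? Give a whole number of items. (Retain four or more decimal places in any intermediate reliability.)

First, r for the 7-item form: n = 7/21 = 0.3333, so r_7 = 0.3333·0.504/(1 + (0.3333 − 1)·0.504) = 0.2530
Length factor from the short form to reach 0.53: n' = 0.53(1 − 0.2530) / [0.2530(1 − 0.53)] ≈ 3.3295
Items = 3.3295 × 7 ≈ 23.31 → 24

24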